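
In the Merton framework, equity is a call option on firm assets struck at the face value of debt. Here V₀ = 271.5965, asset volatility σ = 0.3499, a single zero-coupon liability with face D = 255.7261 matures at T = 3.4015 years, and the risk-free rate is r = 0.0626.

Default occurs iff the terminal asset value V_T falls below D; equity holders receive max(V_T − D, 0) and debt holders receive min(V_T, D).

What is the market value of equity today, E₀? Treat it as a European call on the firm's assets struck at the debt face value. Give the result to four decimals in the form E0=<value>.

d₁ = [ln(V₀/D) + (r + σ²/2)T] / (σ√T)
   = [ln(271.5965/255.7261) + (0.0626 + 0.5·0.3499²)·3.4015] / (0.3499·√3.4015)
   = [0.060211 + 0.421157] / 0.645326 = 0.745929
d₂ = d₁ − σ√T = 0.745929 − 0.645326 = 0.100603
N(d₁) = 0.772145,  N(d₂) = 0.540067,  e^(−rT) = 0.808210
E₀ = V₀·N(d₁) − D·e^(−rT)·N(d₂)
   = 271.5965·0.772145 − 255.7261·0.808210·0.540067 = 98.090602

E0=98.0906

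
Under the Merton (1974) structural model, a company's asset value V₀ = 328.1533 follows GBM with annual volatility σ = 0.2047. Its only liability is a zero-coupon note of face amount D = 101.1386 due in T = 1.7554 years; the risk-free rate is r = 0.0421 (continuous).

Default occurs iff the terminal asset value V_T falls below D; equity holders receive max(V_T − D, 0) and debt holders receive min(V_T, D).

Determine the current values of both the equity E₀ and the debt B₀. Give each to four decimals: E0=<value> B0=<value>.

d₁ = [ln(V₀/D) + (r + σ²/2)T] / (σ√T)
   = [ln(328.1533/101.1386) + (0.0421 + 0.5·0.2047²)·1.7554] / (0.2047·√1.7554)
   = [1.176989 + 0.110680] / 0.271210 = 4.747864
d₂ = d₁ − σ√T = 4.747864 − 0.271210 = 4.476654
N(d₁) = 0.999999,  N(d₂) = 0.999996,  e^(−rT) = 0.928762
E₀ = V₀·N(d₁) − D·e^(−rT)·N(d₂)
   = 328.1533·0.999999 − 101.1386·0.928762·0.999996 = 234.219591
B₀ = V₀ − E₀ = 328.1533 − 234.219591 = 93.933709

E0=234.2196 B0=93.9337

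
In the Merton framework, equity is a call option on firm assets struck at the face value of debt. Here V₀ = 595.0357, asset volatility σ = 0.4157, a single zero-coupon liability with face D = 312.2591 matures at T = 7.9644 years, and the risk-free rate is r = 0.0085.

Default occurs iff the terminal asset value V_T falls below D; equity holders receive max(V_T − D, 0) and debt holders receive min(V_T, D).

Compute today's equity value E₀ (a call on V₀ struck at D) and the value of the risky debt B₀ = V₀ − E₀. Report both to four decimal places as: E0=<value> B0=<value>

E0=377.5333 B0=217.5024

d₁ = [ln(V₀/D) + (r + σ²/2)T] / (σ√T)
   = [ln(595.0357/312.2591) + (0.0085 + 0.5·0.4157²)·7.9644] / (0.4157·√7.9644)
   = [0.644788 + 0.755847] / 1.173158 = 1.193902
d₂ = d₁ − σ√T = 1.193902 − 1.173158 = 0.020744
N(d₁) = 0.883742,  N(d₂) = 0.508275,  e^(−rT) = 0.934543
E₀ = V₀·N(d₁) − D·e^(−rT)·N(d₂)
   = 595.0357·0.883742 − 312.2591·0.934543·0.508275 = 377.533325
B₀ = V₀ − E₀ = 595.0357 − 377.533325 = 217.502375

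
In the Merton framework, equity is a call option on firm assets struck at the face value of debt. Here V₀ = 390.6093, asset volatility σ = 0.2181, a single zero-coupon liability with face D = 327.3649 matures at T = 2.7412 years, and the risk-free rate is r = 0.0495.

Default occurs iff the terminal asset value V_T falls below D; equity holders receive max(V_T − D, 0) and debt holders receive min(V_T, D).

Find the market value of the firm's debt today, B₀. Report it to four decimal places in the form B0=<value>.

B0=273.0369

d₁ = [ln(V₀/D) + (r + σ²/2)T] / (σ√T)
   = [ln(390.6093/327.3649) + (0.0495 + 0.5·0.2181²)·2.7412] / (0.2181·√2.7412)
   = [0.176632 + 0.200886] / 0.361099 = 1.045470
d₂ = d₁ − σ√T = 1.045470 − 0.361099 = 0.684371
N(d₁) = 0.852097,  N(d₂) = 0.753130,  e^(−rT) = 0.873114
E₀ = V₀·N(d₁) − D·e^(−rT)·N(d₂)
   = 390.6093·0.852097 − 327.3649·0.873114·0.753130 = 117.572423
B₀ = V₀ − E₀ = 390.6093 − 117.572423 = 273.036877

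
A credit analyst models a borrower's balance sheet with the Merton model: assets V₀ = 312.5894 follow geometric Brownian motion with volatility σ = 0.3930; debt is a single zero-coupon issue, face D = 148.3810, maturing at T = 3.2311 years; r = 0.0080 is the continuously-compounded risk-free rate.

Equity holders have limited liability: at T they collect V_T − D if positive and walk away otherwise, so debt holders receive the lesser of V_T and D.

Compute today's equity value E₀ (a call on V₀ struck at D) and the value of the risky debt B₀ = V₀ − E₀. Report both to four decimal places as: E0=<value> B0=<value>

d₁ = [ln(V₀/D) + (r + σ²/2)T] / (σ√T)
   = [ln(312.5894/148.3810) + (0.0080 + 0.5·0.3930²)·3.2311] / (0.3930·√3.2311)
   = [0.745107 + 0.275369] / 0.706428 = 1.444558
d₂ = d₁ − σ√T = 1.444558 − 0.706428 = 0.738131
N(d₁) = 0.925709,  N(d₂) = 0.769782,  e^(−rT) = 0.974482
E₀ = V₀·N(d₁) − D·e^(−rT)·N(d₂)
   = 312.5894·0.925709 − 148.3810·0.974482·0.769782 = 178.060379
B₀ = V₀ − E₀ = 312.5894 − 178.060379 = 134.529021

E0=178.0604 B0=134.5290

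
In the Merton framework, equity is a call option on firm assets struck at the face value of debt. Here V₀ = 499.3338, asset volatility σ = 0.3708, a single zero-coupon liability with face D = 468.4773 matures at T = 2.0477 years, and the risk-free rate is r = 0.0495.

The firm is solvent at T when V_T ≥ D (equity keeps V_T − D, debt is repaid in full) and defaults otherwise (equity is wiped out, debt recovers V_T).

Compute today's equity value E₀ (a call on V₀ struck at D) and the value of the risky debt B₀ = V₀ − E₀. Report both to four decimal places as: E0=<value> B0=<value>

d₁ = [ln(V₀/D) + (r + σ²/2)T] / (σ√T)
   = [ln(499.3338/468.4773) + (0.0495 + 0.5·0.3708²)·2.0477] / (0.3708·√2.0477)
   = [0.063787 + 0.242133] / 0.530607 = 0.576548
d₂ = d₁ − σ√T = 0.576548 − 0.530607 = 0.045941
N(d₁) = 0.717877,  N(d₂) = 0.518321,  e^(−rT) = 0.903607
E₀ = V₀·N(d₁) − D·e^(−rT)·N(d₂)
   = 499.3338·0.717877 − 468.4773·0.903607·0.518321 = 139.045141
B₀ = V₀ − E₀ = 499.3338 − 139.045141 = 360.288659

E0=139.0451 B0=360.2887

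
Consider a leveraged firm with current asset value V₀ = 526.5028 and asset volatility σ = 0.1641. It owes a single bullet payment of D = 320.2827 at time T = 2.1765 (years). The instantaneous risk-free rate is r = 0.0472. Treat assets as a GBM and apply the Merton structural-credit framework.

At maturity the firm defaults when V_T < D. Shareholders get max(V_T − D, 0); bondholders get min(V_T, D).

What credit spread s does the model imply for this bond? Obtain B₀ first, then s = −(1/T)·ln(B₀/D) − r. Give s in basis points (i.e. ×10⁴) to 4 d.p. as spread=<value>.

d₁ = [ln(V₀/D) + (r + σ²/2)T] / (σ√T)
   = [ln(526.5028/320.2827) + (0.0472 + 0.5·0.1641²)·2.1765] / (0.1641·√2.1765)
   = [0.497053 + 0.132036] / 0.242096 = 2.598507
d₂ = d₁ − σ√T = 2.598507 − 0.242096 = 2.356411
N(d₁) = 0.995318,  N(d₂) = 0.990774,  e^(−rT) = 0.902370
E₀ = V₀·N(d₁) − D·e^(−rT)·N(d₂)
   = 526.5028·0.995318 − 320.2827·0.902370·0.990774 = 237.691029
B₀ = V₀ − E₀ = 526.5028 − 237.691029 = 288.811771
spread = −(1/T)·ln(B₀/D) − r = −(1/2.1765)·ln(288.811771/320.2827) − 0.0472 = 0.00032073
in basis points: 0.00032073 × 10⁴ = 3.2073 bp

spread=3.2073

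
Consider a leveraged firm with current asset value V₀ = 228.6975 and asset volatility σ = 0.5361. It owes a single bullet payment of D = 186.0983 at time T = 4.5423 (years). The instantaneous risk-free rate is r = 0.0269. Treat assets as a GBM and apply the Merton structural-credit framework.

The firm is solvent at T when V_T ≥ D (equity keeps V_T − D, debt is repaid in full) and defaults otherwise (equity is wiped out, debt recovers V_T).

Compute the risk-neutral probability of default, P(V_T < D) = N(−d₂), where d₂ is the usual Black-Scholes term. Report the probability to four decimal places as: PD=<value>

d₁ = [ln(V₀/D) + (r + σ²/2)T] / (σ√T)
   = [ln(228.6975/186.0983) + (0.0269 + 0.5·0.5361²)·4.5423] / (0.5361·√4.5423)
   = [0.206125 + 0.774924] / 1.142572 = 0.858632
d₂ = d₁ − σ√T = 0.858632 − 1.142572 = -0.283941
risk-neutral PD = N(−d₂) = N(0.283941) = 0.611772

PD=0.6118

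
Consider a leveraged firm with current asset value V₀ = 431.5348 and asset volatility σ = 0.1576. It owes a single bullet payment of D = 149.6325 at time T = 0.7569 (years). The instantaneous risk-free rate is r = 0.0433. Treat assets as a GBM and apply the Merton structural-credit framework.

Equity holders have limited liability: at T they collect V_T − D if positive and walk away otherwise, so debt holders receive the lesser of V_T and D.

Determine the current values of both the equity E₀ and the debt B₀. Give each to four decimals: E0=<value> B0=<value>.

E0=286.7268 B0=144.8080

d₁ = [ln(V₀/D) + (r + σ²/2)T] / (σ√T)
   = [ln(431.5348/149.6325) + (0.0433 + 0.5·0.1576²)·0.7569] / (0.1576·√0.7569)
   = [1.059166 + 0.042174] / 0.137112 = 8.032408
d₂ = d₁ − σ√T = 8.032408 − 0.137112 = 7.895296
N(d₁) = 1.000000,  N(d₂) = 1.000000,  e^(−rT) = 0.967757
E₀ = V₀·N(d₁) − D·e^(−rT)·N(d₂)
   = 431.5348·1.000000 − 149.6325·0.967757·1.000000 = 286.726830
B₀ = V₀ − E₀ = 431.5348 − 286.726830 = 144.807970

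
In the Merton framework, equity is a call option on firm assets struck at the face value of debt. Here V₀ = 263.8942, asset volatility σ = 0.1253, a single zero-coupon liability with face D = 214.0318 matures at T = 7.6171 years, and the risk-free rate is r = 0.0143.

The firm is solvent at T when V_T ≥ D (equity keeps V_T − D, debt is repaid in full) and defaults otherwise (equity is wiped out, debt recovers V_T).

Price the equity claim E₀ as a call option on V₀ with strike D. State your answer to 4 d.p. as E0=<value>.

E0=79.4080

d₁ = [ln(V₀/D) + (r + σ²/2)T] / (σ√T)
   = [ln(263.8942/214.0318) + (0.0143 + 0.5·0.1253²)·7.6171] / (0.1253·√7.6171)
   = [0.209424 + 0.168719] / 0.345817 = 1.093478
d₂ = d₁ − σ√T = 1.093478 − 0.345817 = 0.747661
N(d₁) = 0.862908,  N(d₂) = 0.772668,  e^(−rT) = 0.896798
E₀ = V₀·N(d₁) − D·e^(−rT)·N(d₂)
   = 263.8942·0.862908 − 214.0318·0.896798·0.772668 = 79.408008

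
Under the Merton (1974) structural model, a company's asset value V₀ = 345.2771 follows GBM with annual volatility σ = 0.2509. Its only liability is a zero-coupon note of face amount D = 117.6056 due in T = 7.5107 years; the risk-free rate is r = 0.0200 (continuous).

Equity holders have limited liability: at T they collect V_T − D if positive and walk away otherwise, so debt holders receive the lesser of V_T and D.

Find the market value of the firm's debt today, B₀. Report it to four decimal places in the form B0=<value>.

d₁ = [ln(V₀/D) + (r + σ²/2)T] / (σ√T)
   = [ln(345.2771/117.6056) + (0.0200 + 0.5·0.2509²)·7.5107] / (0.2509·√7.5107)
   = [1.077011 + 0.386616] / 0.687608 = 2.128578
d₂ = d₁ − σ√T = 2.128578 − 0.687608 = 1.440970
N(d₁) = 0.983355,  N(d₂) = 0.925203,  e^(−rT) = 0.860524
E₀ = V₀·N(d₁) − D·e^(−rT)·N(d₂)
   = 345.2771·0.983355 − 117.6056·0.860524·0.925203 = 245.897278
B₀ = V₀ − E₀ = 345.2771 − 245.897278 = 99.379822

B0=99.3798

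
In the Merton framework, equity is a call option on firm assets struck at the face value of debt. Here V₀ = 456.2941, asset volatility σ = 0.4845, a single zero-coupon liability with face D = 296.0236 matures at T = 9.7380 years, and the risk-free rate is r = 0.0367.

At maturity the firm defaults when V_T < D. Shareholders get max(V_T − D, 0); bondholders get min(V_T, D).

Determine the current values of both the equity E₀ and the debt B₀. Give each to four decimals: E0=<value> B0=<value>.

E0=325.9939 B0=130.3002

d₁ = [ln(V₀/D) + (r + σ²/2)T] / (σ√T)
   = [ln(456.2941/296.0236) + (0.0367 + 0.5·0.4845²)·9.7380] / (0.4845·√9.7380)
   = [0.432698 + 1.500335] / 1.511919 = 1.278529
d₂ = d₁ − σ√T = 1.278529 − 1.511919 = -0.233390
N(d₁) = 0.899469,  N(d₂) = 0.407729,  e^(−rT) = 0.699503
E₀ = V₀·N(d₁) − D·e^(−rT)·N(d₂)
   = 456.2941·0.899469 − 296.0236·0.699503·0.407729 = 325.993909
B₀ = V₀ − E₀ = 456.2941 − 325.993909 = 130.300191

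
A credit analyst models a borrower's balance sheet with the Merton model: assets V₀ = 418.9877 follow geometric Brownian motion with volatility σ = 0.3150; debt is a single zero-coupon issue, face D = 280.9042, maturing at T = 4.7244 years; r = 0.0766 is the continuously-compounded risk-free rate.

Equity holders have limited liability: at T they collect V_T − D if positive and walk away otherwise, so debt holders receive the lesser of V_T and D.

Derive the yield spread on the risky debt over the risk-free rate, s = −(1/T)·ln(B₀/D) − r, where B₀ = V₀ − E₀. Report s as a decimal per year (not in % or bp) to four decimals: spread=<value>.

d₁ = [ln(V₀/D) + (r + σ²/2)T] / (σ√T)
   = [ln(418.9877/280.9042) + (0.0766 + 0.5·0.3150²)·4.7244] / (0.3150·√4.7244)
   = [0.399828 + 0.596278] / 0.684674 = 1.454862
d₂ = d₁ − σ√T = 1.454862 − 0.684674 = 0.770188
N(d₁) = 0.927146,  N(d₂) = 0.779406,  e^(−rT) = 0.696360
E₀ = V₀·N(d₁) − D·e^(−rT)·N(d₂)
   = 418.9877·0.927146 − 280.9042·0.696360·0.779406 = 236.003046
B₀ = V₀ − E₀ = 418.9877 − 236.003046 = 182.984654
spread = −(1/T)·ln(B₀/D) − r = −(1/4.7244)·ln(182.984654/280.9042) − 0.0766 = 0.01412293

spread=0.0141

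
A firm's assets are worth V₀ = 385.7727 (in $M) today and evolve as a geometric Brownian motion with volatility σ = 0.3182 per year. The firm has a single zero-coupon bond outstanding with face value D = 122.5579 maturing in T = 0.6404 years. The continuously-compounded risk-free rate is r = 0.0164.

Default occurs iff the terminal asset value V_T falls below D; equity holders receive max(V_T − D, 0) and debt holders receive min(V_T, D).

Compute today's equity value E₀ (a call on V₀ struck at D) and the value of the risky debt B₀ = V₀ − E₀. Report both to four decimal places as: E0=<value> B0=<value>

d₁ = [ln(V₀/D) + (r + σ²/2)T] / (σ√T)
   = [ln(385.7727/122.5579) + (0.0164 + 0.5·0.3182²)·0.6404] / (0.3182·√0.6404)
   = [1.146665 + 0.042923] / 0.254640 = 4.671655
d₂ = d₁ − σ√T = 4.671655 − 0.254640 = 4.417015
N(d₁) = 0.999999,  N(d₂) = 0.999995,  e^(−rT) = 0.989552
E₀ = V₀·N(d₁) − D·e^(−rT)·N(d₂)
   = 385.7727·0.999999 − 122.5579·0.989552·0.999995 = 264.495267
B₀ = V₀ − E₀ = 385.7727 − 264.495267 = 121.277433

E0=264.4953 B0=121.2774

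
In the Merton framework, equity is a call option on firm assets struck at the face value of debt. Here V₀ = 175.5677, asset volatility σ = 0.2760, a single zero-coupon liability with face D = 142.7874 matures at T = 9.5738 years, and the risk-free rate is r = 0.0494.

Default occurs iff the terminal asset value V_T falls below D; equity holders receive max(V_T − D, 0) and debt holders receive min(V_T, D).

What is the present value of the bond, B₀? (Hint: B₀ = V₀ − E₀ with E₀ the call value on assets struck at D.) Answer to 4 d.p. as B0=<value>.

B0=76.7270

d₁ = [ln(V₀/D) + (r + σ²/2)T] / (σ√T)
   = [ln(175.5677/142.7874) + (0.0494 + 0.5·0.2760²)·9.5738] / (0.2760·√9.5738)
   = [0.206668 + 0.837593] / 0.853987 = 1.222806
d₂ = d₁ − σ√T = 1.222806 − 0.853987 = 0.368819
N(d₁) = 0.889299,  N(d₂) = 0.643869,  e^(−rT) = 0.623164
E₀ = V₀·N(d₁) − D·e^(−rT)·N(d₂)
   = 175.5677·0.889299 − 142.7874·0.623164·0.643869 = 98.840690
B₀ = V₀ − E₀ = 175.5677 − 98.840690 = 76.727010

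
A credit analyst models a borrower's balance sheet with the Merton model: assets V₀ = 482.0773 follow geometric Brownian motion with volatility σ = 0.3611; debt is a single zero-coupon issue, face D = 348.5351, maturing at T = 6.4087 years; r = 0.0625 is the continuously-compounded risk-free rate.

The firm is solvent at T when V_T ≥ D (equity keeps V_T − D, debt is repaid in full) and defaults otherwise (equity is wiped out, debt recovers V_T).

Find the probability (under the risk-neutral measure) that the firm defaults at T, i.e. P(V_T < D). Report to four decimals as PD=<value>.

PD=0.3685

d₁ = [ln(V₀/D) + (r + σ²/2)T] / (σ√T)
   = [ln(482.0773/348.5351) + (0.0625 + 0.5·0.3611²)·6.4087] / (0.3611·√6.4087)
   = [0.324366 + 0.818369] / 0.914139 = 1.250066
d₂ = d₁ − σ√T = 1.250066 − 0.914139 = 0.335927
risk-neutral PD = N(−d₂) = N(-0.335927) = 0.368463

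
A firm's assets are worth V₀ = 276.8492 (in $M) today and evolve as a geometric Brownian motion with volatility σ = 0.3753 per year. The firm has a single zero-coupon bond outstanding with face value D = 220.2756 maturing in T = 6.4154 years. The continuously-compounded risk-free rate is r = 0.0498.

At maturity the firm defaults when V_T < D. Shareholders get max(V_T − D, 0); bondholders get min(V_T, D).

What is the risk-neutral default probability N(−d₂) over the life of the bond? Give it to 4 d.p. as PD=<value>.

d₁ = [ln(V₀/D) + (r + σ²/2)T] / (σ√T)
   = [ln(276.8492/220.2756) + (0.0498 + 0.5·0.3753²)·6.4154] / (0.3753·√6.4154)
   = [0.228593 + 0.771292] / 0.950584 = 1.051864
d₂ = d₁ − σ√T = 1.051864 − 0.950584 = 0.101280
risk-neutral PD = N(−d₂) = N(-0.101280) = 0.459664

PD=0.4597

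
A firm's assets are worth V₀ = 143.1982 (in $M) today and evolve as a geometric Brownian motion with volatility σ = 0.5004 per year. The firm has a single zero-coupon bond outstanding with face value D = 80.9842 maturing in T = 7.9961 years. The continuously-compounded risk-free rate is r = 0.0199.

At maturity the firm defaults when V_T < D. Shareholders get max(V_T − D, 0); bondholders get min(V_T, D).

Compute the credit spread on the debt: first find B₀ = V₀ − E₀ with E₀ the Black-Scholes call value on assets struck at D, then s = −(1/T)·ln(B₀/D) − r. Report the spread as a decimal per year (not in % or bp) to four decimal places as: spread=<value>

d₁ = [ln(V₀/D) + (r + σ²/2)T] / (σ√T)
   = [ln(143.1982/80.9842) + (0.0199 + 0.5·0.5004²)·7.9961] / (0.5004·√7.9961)
   = [0.569976 + 1.160235] / 1.415000 = 1.222764
d₂ = d₁ − σ√T = 1.222764 − 1.415000 = -0.192236
N(d₁) = 0.889290,  N(d₂) = 0.423779,  e^(−rT) = 0.852892
E₀ = V₀·N(d₁) − D·e^(−rT)·N(d₂)
   = 143.1982·0.889290 − 80.9842·0.852892·0.423779 = 98.074086
B₀ = V₀ − E₀ = 143.1982 − 98.074086 = 45.124114
spread = −(1/T)·ln(B₀/D) − r = −(1/7.9961)·ln(45.124114/80.9842) − 0.0199 = 0.05324032

spread=0.0532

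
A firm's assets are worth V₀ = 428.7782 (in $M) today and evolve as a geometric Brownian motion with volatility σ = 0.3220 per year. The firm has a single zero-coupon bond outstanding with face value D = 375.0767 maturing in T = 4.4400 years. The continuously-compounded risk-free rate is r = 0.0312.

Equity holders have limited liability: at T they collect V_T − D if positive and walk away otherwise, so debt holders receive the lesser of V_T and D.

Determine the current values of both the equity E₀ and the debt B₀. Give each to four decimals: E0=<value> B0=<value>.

d₁ = [ln(V₀/D) + (r + σ²/2)T] / (σ√T)
   = [ln(428.7782/375.0767) + (0.0312 + 0.5·0.3220²)·4.4400] / (0.3220·√4.4400)
   = [0.133809 + 0.368706] / 0.678496 = 0.740632
d₂ = d₁ − σ√T = 0.740632 − 0.678496 = 0.062136
N(d₁) = 0.770542,  N(d₂) = 0.524773,  e^(−rT) = 0.870639
E₀ = V₀·N(d₁) − D·e^(−rT)·N(d₂)
   = 428.7782·0.770542 − 375.0767·0.870639·0.524773 = 159.023624
B₀ = V₀ − E₀ = 428.7782 − 159.023624 = 269.754576

E0=159.0236 B0=269.7546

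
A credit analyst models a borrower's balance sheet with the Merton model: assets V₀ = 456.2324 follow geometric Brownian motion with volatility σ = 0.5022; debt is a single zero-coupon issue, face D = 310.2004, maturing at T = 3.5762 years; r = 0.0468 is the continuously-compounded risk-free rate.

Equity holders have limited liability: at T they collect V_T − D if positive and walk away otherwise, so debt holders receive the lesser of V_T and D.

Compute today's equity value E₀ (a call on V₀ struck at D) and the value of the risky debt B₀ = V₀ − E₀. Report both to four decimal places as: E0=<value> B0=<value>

E0=247.5539 B0=208.6785

d₁ = [ln(V₀/D) + (r + σ²/2)T] / (σ√T)
   = [ln(456.2324/310.2004) + (0.0468 + 0.5·0.5022²)·3.5762] / (0.5022·√3.5762)
   = [0.385784 + 0.618334] / 0.949703 = 1.057297
d₂ = d₁ − σ√T = 1.057297 − 0.949703 = 0.107594
N(d₁) = 0.854812,  N(d₂) = 0.542841,  e^(−rT) = 0.845890
E₀ = V₀·N(d₁) − D·e^(−rT)·N(d₂)
   = 456.2324·0.854812 − 310.2004·0.845890·0.542841 = 247.553878
B₀ = V₀ − E₀ = 456.2324 − 247.553878 = 208.678522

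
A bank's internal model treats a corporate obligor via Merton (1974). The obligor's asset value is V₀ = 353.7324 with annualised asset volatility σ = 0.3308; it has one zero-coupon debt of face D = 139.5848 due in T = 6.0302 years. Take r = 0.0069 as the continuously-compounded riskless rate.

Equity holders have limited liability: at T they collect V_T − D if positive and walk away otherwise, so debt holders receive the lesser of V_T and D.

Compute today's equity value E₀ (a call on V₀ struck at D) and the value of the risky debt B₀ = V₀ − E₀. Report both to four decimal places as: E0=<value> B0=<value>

E0=229.2993 B0=124.4331

d₁ = [ln(V₀/D) + (r + σ²/2)T] / (σ√T)
   = [ln(353.7324/139.5848) + (0.0069 + 0.5·0.3308²)·6.0302] / (0.3308·√6.0302)
   = [0.929868 + 0.371547] / 0.812328 = 1.602081
d₂ = d₁ − σ√T = 1.602081 − 0.812328 = 0.789753
N(d₁) = 0.945431,  N(d₂) = 0.785164,  e^(−rT) = 0.959245
E₀ = V₀·N(d₁) − D·e^(−rT)·N(d₂)
   = 353.7324·0.945431 − 139.5848·0.959245·0.785164 = 229.299251
B₀ = V₀ − E₀ = 353.7324 − 229.299251 = 124.433149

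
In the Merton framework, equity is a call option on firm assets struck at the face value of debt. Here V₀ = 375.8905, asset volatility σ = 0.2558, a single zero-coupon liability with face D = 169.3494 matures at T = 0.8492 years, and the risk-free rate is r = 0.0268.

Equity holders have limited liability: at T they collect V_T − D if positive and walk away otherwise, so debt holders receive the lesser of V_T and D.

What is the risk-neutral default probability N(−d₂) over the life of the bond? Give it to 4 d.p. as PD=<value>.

PD=0.0004

d₁ = [ln(V₀/D) + (r + σ²/2)T] / (σ√T)
   = [ln(375.8905/169.3494) + (0.0268 + 0.5·0.2558²)·0.8492] / (0.2558·√0.8492)
   = [0.797334 + 0.050542] / 0.235725 = 3.596885
d₂ = d₁ − σ√T = 3.596885 − 0.235725 = 3.361160
risk-neutral PD = N(−d₂) = N(-3.361160) = 0.000388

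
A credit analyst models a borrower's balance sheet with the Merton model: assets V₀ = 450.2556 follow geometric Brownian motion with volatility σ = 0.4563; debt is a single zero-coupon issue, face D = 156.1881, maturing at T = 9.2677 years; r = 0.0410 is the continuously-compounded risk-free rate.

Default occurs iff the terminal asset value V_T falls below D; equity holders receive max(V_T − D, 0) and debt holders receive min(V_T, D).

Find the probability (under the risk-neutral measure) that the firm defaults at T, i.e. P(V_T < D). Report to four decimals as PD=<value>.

PD=0.3665

d₁ = [ln(V₀/D) + (r + σ²/2)T] / (σ√T)
   = [ln(450.2556/156.1881) + (0.0410 + 0.5·0.4563²)·9.2677] / (0.4563·√9.2677)
   = [1.058754 + 1.344788] / 1.389109 = 1.730276
d₂ = d₁ − σ√T = 1.730276 − 1.389109 = 0.341167
risk-neutral PD = N(−d₂) = N(-0.341167) = 0.366489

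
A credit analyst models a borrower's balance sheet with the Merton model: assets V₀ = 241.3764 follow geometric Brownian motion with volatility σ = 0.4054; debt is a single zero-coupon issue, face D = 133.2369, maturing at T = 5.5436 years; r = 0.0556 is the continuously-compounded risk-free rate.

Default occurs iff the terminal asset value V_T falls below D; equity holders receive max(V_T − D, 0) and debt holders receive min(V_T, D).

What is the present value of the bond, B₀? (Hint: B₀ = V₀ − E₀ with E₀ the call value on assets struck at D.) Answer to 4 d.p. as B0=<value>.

d₁ = [ln(V₀/D) + (r + σ²/2)T] / (σ√T)
   = [ln(241.3764/133.2369) + (0.0556 + 0.5·0.4054²)·5.5436] / (0.4054·√5.5436)
   = [0.594229 + 0.763767] / 0.954508 = 1.422718
d₂ = d₁ − σ√T = 1.422718 − 0.954508 = 0.468210
N(d₁) = 0.922591,  N(d₂) = 0.680183,  e^(−rT) = 0.734751
E₀ = V₀·N(d₁) − D·e^(−rT)·N(d₂)
   = 241.3764·0.922591 − 133.2369·0.734751·0.680183 = 156.104612
B₀ = V₀ − E₀ = 241.3764 − 156.104612 = 85.271788

B0=85.2718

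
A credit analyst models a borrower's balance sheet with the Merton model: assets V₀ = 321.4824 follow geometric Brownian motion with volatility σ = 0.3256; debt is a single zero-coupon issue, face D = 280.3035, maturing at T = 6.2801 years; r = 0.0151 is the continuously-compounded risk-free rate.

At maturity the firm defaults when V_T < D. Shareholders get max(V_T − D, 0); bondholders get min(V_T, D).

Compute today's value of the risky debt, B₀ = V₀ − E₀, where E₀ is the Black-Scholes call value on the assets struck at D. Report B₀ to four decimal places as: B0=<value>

d₁ = [ln(V₀/D) + (r + σ²/2)T] / (σ√T)
   = [ln(321.4824/280.3035) + (0.0151 + 0.5·0.3256²)·6.2801] / (0.3256·√6.2801)
   = [0.137070 + 0.427723] / 0.815958 = 0.692184
d₂ = d₁ − σ√T = 0.692184 − 0.815958 = -0.123774
N(d₁) = 0.755589,  N(d₂) = 0.450747,  e^(−rT) = 0.909528
E₀ = V₀·N(d₁) − D·e^(−rT)·N(d₂)
   = 321.4824·0.755589 − 280.3035·0.909528·0.450747 = 127.993359
B₀ = V₀ − E₀ = 321.4824 − 127.993359 = 193.489041

B0=193.4890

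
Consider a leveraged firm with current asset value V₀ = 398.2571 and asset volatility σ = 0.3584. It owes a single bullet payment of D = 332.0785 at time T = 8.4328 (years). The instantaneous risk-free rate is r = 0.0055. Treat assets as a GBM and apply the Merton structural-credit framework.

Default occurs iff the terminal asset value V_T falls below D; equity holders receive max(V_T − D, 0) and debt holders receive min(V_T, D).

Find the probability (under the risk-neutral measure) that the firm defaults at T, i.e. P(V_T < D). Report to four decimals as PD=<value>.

PD=0.6184

d₁ = [ln(V₀/D) + (r + σ²/2)T] / (σ√T)
   = [ln(398.2571/332.0785) + (0.0055 + 0.5·0.3584²)·8.4328] / (0.3584·√8.4328)
   = [0.181726 + 0.587979] / 1.040768 = 0.739556
d₂ = d₁ − σ√T = 0.739556 − 1.040768 = -0.301212
risk-neutral PD = N(−d₂) = N(0.301212) = 0.618374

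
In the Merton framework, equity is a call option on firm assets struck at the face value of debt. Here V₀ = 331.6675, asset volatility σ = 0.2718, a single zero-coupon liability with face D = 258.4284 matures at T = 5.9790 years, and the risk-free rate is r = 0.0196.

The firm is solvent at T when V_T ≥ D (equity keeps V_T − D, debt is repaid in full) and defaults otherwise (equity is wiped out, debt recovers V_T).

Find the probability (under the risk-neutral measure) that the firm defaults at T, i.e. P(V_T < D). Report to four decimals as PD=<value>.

PD=0.4131

d₁ = [ln(V₀/D) + (r + σ²/2)T] / (σ√T)
   = [ln(331.6675/258.4284) + (0.0196 + 0.5·0.2718²)·5.9790] / (0.2718·√5.9790)
   = [0.249514 + 0.338038] / 0.664605 = 0.884063
d₂ = d₁ − σ√T = 0.884063 − 0.664605 = 0.219458
risk-neutral PD = N(−d₂) = N(-0.219458) = 0.413147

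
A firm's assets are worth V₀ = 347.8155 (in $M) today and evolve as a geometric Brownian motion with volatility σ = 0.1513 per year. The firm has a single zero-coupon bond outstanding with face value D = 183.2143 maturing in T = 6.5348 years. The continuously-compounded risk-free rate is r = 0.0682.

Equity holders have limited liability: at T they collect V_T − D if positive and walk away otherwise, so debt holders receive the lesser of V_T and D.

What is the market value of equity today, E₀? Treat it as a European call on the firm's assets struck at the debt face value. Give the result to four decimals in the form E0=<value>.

d₁ = [ln(V₀/D) + (r + σ²/2)T] / (σ√T)
   = [ln(347.8155/183.2143) + (0.0682 + 0.5·0.1513²)·6.5348] / (0.1513·√6.5348)
   = [0.641016 + 0.520470] / 0.386772 = 3.003023
d₂ = d₁ − σ√T = 3.003023 − 0.386772 = 2.616251
N(d₁) = 0.998663,  N(d₂) = 0.995555,  e^(−rT) = 0.640393
E₀ = V₀·N(d₁) − D·e^(−rT)·N(d₂)
   = 347.8155·0.998663 − 183.2143·0.640393·0.995555 = 230.543019

E0=230.5430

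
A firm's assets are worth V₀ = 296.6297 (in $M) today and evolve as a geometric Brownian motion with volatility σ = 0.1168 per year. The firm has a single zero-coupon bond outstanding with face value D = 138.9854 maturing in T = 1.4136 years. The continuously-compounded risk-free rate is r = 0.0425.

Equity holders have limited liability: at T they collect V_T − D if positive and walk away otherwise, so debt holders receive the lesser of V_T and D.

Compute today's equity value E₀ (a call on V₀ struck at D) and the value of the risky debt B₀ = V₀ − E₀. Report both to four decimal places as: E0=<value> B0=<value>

d₁ = [ln(V₀/D) + (r + σ²/2)T] / (σ√T)
   = [ln(296.6297/138.9854) + (0.0425 + 0.5·0.1168²)·1.4136] / (0.1168·√1.4136)
   = [0.758116 + 0.069720] / 0.138869 = 5.961262
d₂ = d₁ − σ√T = 5.961262 − 0.138869 = 5.822393
N(d₁) = 1.000000,  N(d₂) = 1.000000,  e^(−rT) = 0.941691
E₀ = V₀·N(d₁) − D·e^(−rT)·N(d₂)
   = 296.6297·1.000000 − 138.9854·0.941691·1.000000 = 165.748389
B₀ = V₀ − E₀ = 296.6297 − 165.748389 = 130.881311

E0=165.7484 B0=130.8813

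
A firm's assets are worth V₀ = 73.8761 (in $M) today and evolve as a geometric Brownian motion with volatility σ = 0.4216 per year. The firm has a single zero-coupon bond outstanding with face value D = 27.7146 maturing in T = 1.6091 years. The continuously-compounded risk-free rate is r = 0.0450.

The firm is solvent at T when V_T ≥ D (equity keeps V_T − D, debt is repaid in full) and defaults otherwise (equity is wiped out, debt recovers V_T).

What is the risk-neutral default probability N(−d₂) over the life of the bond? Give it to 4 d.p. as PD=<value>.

d₁ = [ln(V₀/D) + (r + σ²/2)T] / (σ√T)
   = [ln(73.8761/27.7146) + (0.0450 + 0.5·0.4216²)·1.6091] / (0.4216·√1.6091)
   = [0.980430 + 0.215415] / 0.534801 = 2.236057
d₂ = d₁ − σ√T = 2.236057 − 0.534801 = 1.701257
risk-neutral PD = N(−d₂) = N(-1.701257) = 0.044447

PD=0.0444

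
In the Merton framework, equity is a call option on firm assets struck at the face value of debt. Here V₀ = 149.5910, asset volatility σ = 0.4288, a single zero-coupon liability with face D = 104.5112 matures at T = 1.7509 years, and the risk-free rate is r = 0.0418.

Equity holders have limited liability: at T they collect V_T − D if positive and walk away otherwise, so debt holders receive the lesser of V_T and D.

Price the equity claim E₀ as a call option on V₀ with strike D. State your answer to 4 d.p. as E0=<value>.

d₁ = [ln(V₀/D) + (r + σ²/2)T] / (σ√T)
   = [ln(149.5910/104.5112) + (0.0418 + 0.5·0.4288²)·1.7509] / (0.4288·√1.7509)
   = [0.358611 + 0.234156] / 0.567395 = 1.044716
d₂ = d₁ − σ√T = 1.044716 − 0.567395 = 0.477321
N(d₁) = 0.851923,  N(d₂) = 0.683433,  e^(−rT) = 0.929426
E₀ = V₀·N(d₁) − D·e^(−rT)·N(d₂)
   = 149.5910·0.851923 − 104.5112·0.929426·0.683433 = 61.054384

E0=61.0544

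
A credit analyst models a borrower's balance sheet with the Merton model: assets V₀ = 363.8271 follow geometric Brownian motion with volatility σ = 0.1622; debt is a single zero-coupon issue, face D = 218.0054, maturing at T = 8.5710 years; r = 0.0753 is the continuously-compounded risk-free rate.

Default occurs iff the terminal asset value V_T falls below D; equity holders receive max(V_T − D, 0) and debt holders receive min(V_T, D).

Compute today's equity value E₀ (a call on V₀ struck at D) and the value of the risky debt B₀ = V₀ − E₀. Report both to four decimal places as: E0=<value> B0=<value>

d₁ = [ln(V₀/D) + (r + σ²/2)T] / (σ√T)
   = [ln(363.8271/218.0054) + (0.0753 + 0.5·0.1622²)·8.5710] / (0.1622·√8.5710)
   = [0.512159 + 0.758143] / 0.474861 = 2.675102
d₂ = d₁ − σ√T = 2.675102 − 0.474861 = 2.200241
N(d₁) = 0.996265,  N(d₂) = 0.986105,  e^(−rT) = 0.524455
E₀ = V₀·N(d₁) − D·e^(−rT)·N(d₂)
   = 363.8271·0.996265 − 218.0054·0.524455·0.986105 = 249.722799
B₀ = V₀ − E₀ = 363.8271 − 249.722799 = 114.104301

E0=249.7228 B0=114.1043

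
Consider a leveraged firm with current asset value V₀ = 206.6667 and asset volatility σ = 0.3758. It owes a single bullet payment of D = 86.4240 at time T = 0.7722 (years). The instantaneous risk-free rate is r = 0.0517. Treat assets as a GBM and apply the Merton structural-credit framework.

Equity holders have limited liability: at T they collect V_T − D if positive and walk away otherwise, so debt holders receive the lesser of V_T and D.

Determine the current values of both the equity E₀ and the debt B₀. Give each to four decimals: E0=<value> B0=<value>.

d₁ = [ln(V₀/D) + (r + σ²/2)T] / (σ√T)
   = [ln(206.6667/86.4240) + (0.0517 + 0.5·0.3758²)·0.7722] / (0.3758·√0.7722)
   = [0.871842 + 0.094450] / 0.330234 = 2.926083
d₂ = d₁ − σ√T = 2.926083 − 0.330234 = 2.595849
N(d₁) = 0.998284,  N(d₂) = 0.995282,  e^(−rT) = 0.960864
E₀ = V₀·N(d₁) − D·e^(−rT)·N(d₂)
   = 206.6667·0.998284 − 86.4240·0.960864·0.995282 = 123.662097
B₀ = V₀ − E₀ = 206.6667 − 123.662097 = 83.004603

E0=123.6621 B0=83.0046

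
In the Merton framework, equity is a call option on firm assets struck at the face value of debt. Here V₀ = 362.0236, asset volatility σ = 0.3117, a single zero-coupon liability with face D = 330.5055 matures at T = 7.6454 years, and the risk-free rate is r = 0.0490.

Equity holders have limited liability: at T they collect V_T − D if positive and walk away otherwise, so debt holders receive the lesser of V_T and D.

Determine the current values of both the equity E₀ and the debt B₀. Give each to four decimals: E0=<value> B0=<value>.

E0=178.5159 B0=183.5077

d₁ = [ln(V₀/D) + (r + σ²/2)T] / (σ√T)
   = [ln(362.0236/330.5055) + (0.0490 + 0.5·0.3117²)·7.6454] / (0.3117·√7.6454)
   = [0.091086 + 0.746026] / 0.861860 = 0.971285
d₂ = d₁ − σ√T = 0.971285 − 0.861860 = 0.109425
N(d₁) = 0.834297,  N(d₂) = 0.543567,  e^(−rT) = 0.687547
E₀ = V₀·N(d₁) − D·e^(−rT)·N(d₂)
   = 362.0236·0.834297 − 330.5055·0.687547·0.543567 = 178.515927
B₀ = V₀ − E₀ = 362.0236 − 178.515927 = 183.507673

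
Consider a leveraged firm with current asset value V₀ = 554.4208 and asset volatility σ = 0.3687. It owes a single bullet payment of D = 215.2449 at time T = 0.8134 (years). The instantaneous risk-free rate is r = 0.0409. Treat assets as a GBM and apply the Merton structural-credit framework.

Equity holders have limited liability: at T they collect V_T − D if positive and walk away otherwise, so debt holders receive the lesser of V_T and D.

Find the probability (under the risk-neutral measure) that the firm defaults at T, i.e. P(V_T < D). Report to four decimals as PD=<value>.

PD=0.0027

d₁ = [ln(V₀/D) + (r + σ²/2)T] / (σ√T)
   = [ln(554.4208/215.2449) + (0.0409 + 0.5·0.3687²)·0.8134] / (0.3687·√0.8134)
   = [0.946148 + 0.088555] / 0.332526 = 3.111646
d₂ = d₁ − σ√T = 3.111646 − 0.332526 = 2.779120
risk-neutral PD = N(−d₂) = N(-2.779120) = 0.002725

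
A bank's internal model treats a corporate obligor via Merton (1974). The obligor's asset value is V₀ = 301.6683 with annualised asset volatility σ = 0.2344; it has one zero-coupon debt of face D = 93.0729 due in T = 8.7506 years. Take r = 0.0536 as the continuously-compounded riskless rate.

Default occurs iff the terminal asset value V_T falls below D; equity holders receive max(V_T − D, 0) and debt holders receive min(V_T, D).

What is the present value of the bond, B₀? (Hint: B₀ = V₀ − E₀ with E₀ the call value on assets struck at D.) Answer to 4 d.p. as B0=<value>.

d₁ = [ln(V₀/D) + (r + σ²/2)T] / (σ√T)
   = [ln(301.6683/93.0729) + (0.0536 + 0.5·0.2344²)·8.7506] / (0.2344·√8.7506)
   = [1.175945 + 0.709426] / 0.693388 = 2.719069
d₂ = d₁ − σ√T = 2.719069 − 0.693388 = 2.025681
N(d₁) = 0.996727,  N(d₂) = 0.978601,  e^(−rT) = 0.625607
E₀ = V₀·N(d₁) − D·e^(−rT)·N(d₂)
   = 301.6683·0.996727 − 93.0729·0.625607·0.978601 = 243.699737
B₀ = V₀ − E₀ = 301.6683 − 243.699737 = 57.968563

B0=57.9686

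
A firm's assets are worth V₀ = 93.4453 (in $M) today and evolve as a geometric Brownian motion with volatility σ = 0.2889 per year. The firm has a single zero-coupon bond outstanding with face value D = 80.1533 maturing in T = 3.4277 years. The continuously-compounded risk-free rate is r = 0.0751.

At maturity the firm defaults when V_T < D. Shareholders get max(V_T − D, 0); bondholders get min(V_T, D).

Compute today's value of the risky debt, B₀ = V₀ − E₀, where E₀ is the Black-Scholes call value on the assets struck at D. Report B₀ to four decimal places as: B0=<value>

B0=56.8952

d₁ = [ln(V₀/D) + (r + σ²/2)T] / (σ√T)
   = [ln(93.4453/80.1533) + (0.0751 + 0.5·0.2889²)·3.4277] / (0.2889·√3.4277)
   = [0.153435 + 0.400464] / 0.534871 = 1.035575
d₂ = d₁ − σ√T = 1.035575 − 0.534871 = 0.500704
N(d₁) = 0.849800,  N(d₂) = 0.691710,  e^(−rT) = 0.773043
E₀ = V₀·N(d₁) − D·e^(−rT)·N(d₂)
   = 93.4453·0.849800 − 80.1533·0.773043·0.691710 = 36.550062
B₀ = V₀ − E₀ = 93.4453 − 36.550062 = 56.895238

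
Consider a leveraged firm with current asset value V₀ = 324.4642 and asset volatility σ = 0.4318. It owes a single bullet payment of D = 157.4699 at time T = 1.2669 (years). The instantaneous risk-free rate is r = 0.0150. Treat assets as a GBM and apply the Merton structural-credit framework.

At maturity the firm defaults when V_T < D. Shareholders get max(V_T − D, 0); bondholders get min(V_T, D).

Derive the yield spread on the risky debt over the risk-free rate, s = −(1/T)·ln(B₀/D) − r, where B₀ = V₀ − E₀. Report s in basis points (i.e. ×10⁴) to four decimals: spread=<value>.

spread=151.4987

d₁ = [ln(V₀/D) + (r + σ²/2)T] / (σ√T)
   = [ln(324.4642/157.4699) + (0.0150 + 0.5·0.4318²)·1.2669] / (0.4318·√1.2669)
   = [0.722941 + 0.137111] / 0.486020 = 1.769583
d₂ = d₁ − σ√T = 1.769583 − 0.486020 = 1.283563
N(d₁) = 0.961602,  N(d₂) = 0.900353,  e^(−rT) = 0.981176
E₀ = V₀·N(d₁) − D·e^(−rT)·N(d₂)
   = 324.4642·0.961602 − 157.4699·0.981176·0.900353 = 172.895732
B₀ = V₀ − E₀ = 324.4642 − 172.895732 = 151.568468
spread = −(1/T)·ln(B₀/D) − r = −(1/1.2669)·ln(151.568468/157.4699) − 0.0150 = 0.01514987
in basis points: 0.01514987 × 10⁴ = 151.4987 bp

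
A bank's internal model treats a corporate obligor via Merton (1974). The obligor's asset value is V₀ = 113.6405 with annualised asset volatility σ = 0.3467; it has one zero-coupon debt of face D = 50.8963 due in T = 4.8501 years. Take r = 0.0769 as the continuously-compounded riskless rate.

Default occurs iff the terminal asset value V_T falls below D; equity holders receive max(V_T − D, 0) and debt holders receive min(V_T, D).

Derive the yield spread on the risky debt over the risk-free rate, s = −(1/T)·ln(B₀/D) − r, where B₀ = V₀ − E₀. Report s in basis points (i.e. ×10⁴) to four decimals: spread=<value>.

d₁ = [ln(V₀/D) + (r + σ²/2)T] / (σ√T)
   = [ln(113.6405/50.8963) + (0.0769 + 0.5·0.3467²)·4.8501] / (0.3467·√4.8501)
   = [0.803250 + 0.664466] / 0.763535 = 1.922263
d₂ = d₁ − σ√T = 1.922263 − 0.763535 = 1.158727
N(d₁) = 0.972714,  N(d₂) = 0.876716,  e^(−rT) = 0.688684
E₀ = V₀·N(d₁) − D·e^(−rT)·N(d₂)
   = 113.6405·0.972714 − 50.8963·0.688684·0.876716 = 79.809470
B₀ = V₀ − E₀ = 113.6405 − 79.809470 = 33.831030
spread = −(1/T)·ln(B₀/D) − r = −(1/4.8501)·ln(33.831030/50.8963) − 0.0769 = 0.00730688
in basis points: 0.00730688 × 10⁴ = 73.0688 bp

spread=73.0688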